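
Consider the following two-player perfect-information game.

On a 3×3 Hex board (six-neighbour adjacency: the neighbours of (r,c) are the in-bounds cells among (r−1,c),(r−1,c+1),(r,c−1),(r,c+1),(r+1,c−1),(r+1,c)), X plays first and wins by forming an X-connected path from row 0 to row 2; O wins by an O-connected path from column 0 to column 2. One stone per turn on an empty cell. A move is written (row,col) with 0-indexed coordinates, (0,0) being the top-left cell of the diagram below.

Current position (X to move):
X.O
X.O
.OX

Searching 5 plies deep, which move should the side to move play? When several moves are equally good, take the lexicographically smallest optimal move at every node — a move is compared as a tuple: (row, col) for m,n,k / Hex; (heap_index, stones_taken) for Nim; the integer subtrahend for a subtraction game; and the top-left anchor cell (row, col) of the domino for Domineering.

ply 1, X at X.O/X.O/.OX | (0,1)=-1→XXO/X.O/.OX; (1,1)=-1→X.O/XXO/.OX; (2,0)=+1→X.O/X.O/XOX*
ply 2: X.O/X.O/XOX is terminal -1 (O); from X.O/X.O/.OX depth 5

X's best at [X.O/X.O/.OX]: (2,0)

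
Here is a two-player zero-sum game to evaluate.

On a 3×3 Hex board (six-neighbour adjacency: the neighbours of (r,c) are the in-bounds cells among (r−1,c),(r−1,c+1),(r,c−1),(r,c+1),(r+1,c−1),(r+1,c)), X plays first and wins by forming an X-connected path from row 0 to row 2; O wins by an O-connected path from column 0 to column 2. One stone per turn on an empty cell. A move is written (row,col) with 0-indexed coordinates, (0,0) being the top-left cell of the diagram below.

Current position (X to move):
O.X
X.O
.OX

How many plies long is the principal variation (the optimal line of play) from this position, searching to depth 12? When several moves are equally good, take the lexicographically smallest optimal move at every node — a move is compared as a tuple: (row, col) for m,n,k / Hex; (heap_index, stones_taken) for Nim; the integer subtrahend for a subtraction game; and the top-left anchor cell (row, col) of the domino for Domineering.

PV length from [O.X/X.O/.OX]: 3 plies

[O.X/X.O/.OX] X move#1: (0,1):-1/OXX/X.O/.OX, (1,1):-1/O.X/XXO/.OX, (2,0):+1/O.X/X.O/XOX*
[O.X/X.O/XOX] O move#2: (0,1):-1/OOX/X.O/XOX*, (1,1):-1/O.X/XOO/XOX
[OOX/X.O/XOX] X move#3: (1,1):+1/OOX/XXO/XOX*
[OOX/XXO/XOX] end (terminal -1, O#4); searched O.X/X.O/.OX to 12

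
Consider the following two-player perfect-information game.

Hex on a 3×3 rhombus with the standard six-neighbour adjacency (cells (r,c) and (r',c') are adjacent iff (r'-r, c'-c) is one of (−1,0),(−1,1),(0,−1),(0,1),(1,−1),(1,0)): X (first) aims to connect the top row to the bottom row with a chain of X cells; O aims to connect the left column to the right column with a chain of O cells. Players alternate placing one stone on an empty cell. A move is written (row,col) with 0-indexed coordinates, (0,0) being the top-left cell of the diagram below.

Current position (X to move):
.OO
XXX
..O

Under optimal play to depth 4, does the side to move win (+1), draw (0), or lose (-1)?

p1 X@[.OO/XXX/..O]: (0,0)[XOO/XXX/..O]+1* (2,0)[.OO/XXX/X.O]-1 (2,1)[.OO/XXX/.XO]-1
p2 O@[XOO/XXX/..O]: (2,0)[XOO/XXX/O.O]-1* (2,1)[XOO/XXX/.OO]-1
p3 X@[XOO/XXX/O.O]: (2,1)[XOO/XXX/OXO]+1*
p4 O@[XOO/XXX/OXO] terminal -1; root [.OO/XXX/..O] d4

value(.OO/XXX/..O, X) = +1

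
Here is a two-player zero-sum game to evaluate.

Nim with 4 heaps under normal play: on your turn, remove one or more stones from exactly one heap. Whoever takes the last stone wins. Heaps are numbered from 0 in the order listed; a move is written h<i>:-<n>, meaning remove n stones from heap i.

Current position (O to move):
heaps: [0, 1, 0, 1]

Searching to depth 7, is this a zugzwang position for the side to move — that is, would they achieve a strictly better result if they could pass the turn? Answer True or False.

zugzwang((0,1,0,1), O) = True

p1 O@[(0,1,0,1)]: h1:-1[(0,0,0,1)]-1* h3:-1[(0,1,0,0)]-1
p2 X@[(0,0,0,1)]: h3:-1[(0,0,0,0)]+1*
p3 O@[(0,0,0,0)] terminal -1; root [(0,1,0,1)] d7
pass branch (X moves first from the same position):
  | p1 X@[(0,1,0,1)]: h1:-1[(0,0,0,1)]-1* h3:-1[(0,1,0,0)]-1
  | p2 O@[(0,0,0,1)]: h3:-1[(0,0,0,0)]+1*
  | p3 X@[(0,0,0,0)] terminal -1; root [(0,1,0,1)] d7
O moving scores -1; O passing scores +1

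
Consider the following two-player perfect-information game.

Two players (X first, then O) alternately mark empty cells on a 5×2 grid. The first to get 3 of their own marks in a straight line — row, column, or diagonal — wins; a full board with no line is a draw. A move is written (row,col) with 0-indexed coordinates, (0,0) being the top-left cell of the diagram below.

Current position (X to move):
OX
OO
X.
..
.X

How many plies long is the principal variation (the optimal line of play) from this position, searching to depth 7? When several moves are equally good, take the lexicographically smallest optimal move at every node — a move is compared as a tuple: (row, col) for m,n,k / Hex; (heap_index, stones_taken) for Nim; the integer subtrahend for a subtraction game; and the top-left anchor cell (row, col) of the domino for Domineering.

PV length from [OX/OO/X./../.X]: 4 plies

[OX/OO/X./../.X] X move#1: (2,1):+0/OX/OO/XX/../.X*, (3,0):+0/OX/OO/X./X./.X, (3,1):+0/OX/OO/X./.X/.X, (4,0):+0/OX/OO/X./../XX
[OX/OO/XX/../.X] O move#2: (3,0):-1/OX/OO/XX/O./.X, (3,1):+0/OX/OO/XX/.O/.X*, (4,0):-1/OX/OO/XX/../OX
[OX/OO/XX/.O/.X] X move#3: (3,0):+0/OX/OO/XX/XO/.X*, (4,0):+0/OX/OO/XX/.O/XX
[OX/OO/XX/XO/.X] O move#4: (4,0):+0/OX/OO/XX/XO/OX*
[OX/OO/XX/XO/OX] end (terminal +0, X#5); searched OX/OO/X./../.X to 7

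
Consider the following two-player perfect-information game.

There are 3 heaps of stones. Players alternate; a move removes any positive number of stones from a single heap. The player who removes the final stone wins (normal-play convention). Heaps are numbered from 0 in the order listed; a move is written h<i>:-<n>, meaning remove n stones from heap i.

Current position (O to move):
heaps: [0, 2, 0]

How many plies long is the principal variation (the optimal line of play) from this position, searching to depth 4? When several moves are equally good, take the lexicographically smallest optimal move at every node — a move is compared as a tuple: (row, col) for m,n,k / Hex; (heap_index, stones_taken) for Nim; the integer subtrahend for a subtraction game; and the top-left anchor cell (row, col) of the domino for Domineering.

PV length from [(0,2,0)]: 1 ply

[(0,2,0)] O move#1: h1:-1:-1/(0,1,0), h1:-2:+1/(0,0,0)*
[(0,0,0)] end (terminal -1, X#2); searched (0,2,0) to 4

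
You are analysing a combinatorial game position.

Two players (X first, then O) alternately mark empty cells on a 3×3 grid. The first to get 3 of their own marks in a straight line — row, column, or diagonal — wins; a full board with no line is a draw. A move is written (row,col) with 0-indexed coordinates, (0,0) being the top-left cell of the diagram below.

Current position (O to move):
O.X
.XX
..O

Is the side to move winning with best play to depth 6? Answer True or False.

ply 1, O at O.X/.XX/..O | (0,1)=-1→OOX/.XX/..O*; (1,0)=-1→O.X/OXX/..O; (2,0)=-1→O.X/.XX/O.O; (2,1)=-1→O.X/.XX/.OO
ply 2, X at OOX/.XX/..O | (1,0)=+1→OOX/XXX/..O*; (2,0)=+1→OOX/.XX/X.O; (2,1)=+1→OOX/.XX/.XO
ply 3: OOX/XXX/..O is terminal -1 (O); from O.X/.XX/..O depth 6

O winning at [O.X/.XX/..O]: False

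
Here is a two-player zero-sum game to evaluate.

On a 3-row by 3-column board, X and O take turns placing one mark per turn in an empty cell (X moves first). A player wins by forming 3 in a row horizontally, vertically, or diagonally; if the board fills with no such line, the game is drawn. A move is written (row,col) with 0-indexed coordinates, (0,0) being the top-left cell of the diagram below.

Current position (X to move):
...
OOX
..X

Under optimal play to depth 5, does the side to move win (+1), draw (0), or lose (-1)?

p1 X@[.../OOX/..X]: (0,0)[X../OOX/..X]+0 (0,1)[.X./OOX/..X]+0 (0,2)[..X/OOX/..X]+1* (2,0)[.../OOX/X.X]+1 (2,1)[.../OOX/.XX]+1
p2 O@[..X/OOX/..X] terminal -1; root [.../OOX/..X] d5

value(.../OOX/..X, X) = +1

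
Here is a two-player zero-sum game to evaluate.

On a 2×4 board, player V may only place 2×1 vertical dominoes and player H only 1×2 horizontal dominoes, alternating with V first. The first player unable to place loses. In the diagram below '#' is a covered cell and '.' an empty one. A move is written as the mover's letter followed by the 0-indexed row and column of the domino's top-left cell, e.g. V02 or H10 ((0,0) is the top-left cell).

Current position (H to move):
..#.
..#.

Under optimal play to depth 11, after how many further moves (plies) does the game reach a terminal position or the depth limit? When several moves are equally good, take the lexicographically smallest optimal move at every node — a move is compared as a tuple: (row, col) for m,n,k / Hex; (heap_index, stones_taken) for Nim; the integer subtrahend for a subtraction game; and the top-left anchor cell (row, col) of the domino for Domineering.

[..#./..#.] H move#1: H00:+1/###./..#.*, H10:+1/..#./###.
[###./..#.] V move#2: V03:-1/####/..##*
[####/..##] H move#3: H10:+1/####/####*
[####/####] end (terminal -1, V#4); searched ..#./..#. to 11

PV length from [..#./..#.]: 3 plies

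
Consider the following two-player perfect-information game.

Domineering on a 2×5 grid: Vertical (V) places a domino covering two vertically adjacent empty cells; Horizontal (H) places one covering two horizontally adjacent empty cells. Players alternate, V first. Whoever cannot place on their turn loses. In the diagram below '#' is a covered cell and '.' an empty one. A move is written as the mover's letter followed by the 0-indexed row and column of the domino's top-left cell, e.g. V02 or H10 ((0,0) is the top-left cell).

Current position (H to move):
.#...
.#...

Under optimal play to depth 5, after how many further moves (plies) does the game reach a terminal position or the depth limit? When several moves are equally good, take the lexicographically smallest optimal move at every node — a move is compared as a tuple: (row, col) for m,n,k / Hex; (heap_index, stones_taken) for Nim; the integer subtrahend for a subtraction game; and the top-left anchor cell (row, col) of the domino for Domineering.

p1 H@[.#.../.#...]: H02[.###./.#...]-1* H03[.#.##/.#...]-1 H12[.#.../.###.]-1 H13[.#.../.#.##]-1
p2 V@[.###./.#...]: V00[####./##...]-1 V04[.####/.#..#]+1*
p3 H@[.####/.#..#]: H12[.####/.####]-1*
p4 V@[.####/.####]: V00[#####/#####]+1*
p5 H@[#####/#####] terminal -1; root [.#.../.#...] d5

PV length from [.#.../.#...]: 4 plies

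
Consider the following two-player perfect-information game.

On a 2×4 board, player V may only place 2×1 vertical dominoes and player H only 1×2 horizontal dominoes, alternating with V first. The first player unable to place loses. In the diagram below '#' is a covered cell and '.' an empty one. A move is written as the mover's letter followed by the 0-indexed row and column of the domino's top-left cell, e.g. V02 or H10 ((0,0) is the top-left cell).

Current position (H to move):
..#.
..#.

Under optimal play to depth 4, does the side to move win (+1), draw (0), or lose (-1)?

p1 H@[..#./..#.]: H00[###./..#.]+1* H10[..#./###.]+1
p2 V@[###./..#.]: V03[####/..##]-1*
p3 H@[####/..##]: H10[####/####]+1*
p4 V@[####/####] terminal -1; root [..#./..#.] d4

value(..#./..#., H) = +1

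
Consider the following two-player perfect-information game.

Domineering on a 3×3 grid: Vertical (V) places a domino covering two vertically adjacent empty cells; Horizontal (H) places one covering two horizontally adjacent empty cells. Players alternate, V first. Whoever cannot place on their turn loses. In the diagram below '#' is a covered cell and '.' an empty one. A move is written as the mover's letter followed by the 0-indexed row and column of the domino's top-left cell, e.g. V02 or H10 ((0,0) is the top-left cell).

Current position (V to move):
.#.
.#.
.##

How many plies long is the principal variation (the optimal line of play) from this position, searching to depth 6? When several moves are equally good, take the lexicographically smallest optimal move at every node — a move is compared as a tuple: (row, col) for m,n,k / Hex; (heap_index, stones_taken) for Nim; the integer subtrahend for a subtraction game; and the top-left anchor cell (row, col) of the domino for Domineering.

PV length from [.#./.#./.##]: 1 ply

ply 1, V at .#./.#./.## | V00=+1→##./##./.##*; V02=+1→.##/.##/.##; V10=+1→.#./##./###
ply 2: ##./##./.## is terminal -1 (H); from .#./.#./.## depth 6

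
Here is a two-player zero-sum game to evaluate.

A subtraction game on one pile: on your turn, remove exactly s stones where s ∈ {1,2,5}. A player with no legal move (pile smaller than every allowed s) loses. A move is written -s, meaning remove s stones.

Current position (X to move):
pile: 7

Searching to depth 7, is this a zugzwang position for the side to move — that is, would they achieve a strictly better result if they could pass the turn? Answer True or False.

zugzwang(7, X) = False

ply 1, X at 7 | -1=+1→6*; -2=-1→5; -5=-1→2
ply 2, O at 6 | -1=-1→5*; -2=-1→4; -5=-1→1
ply 3, X at 5 | -1=-1→4; -2=+1→3*; -5=+1→0
ply 4, O at 3 | -1=-1→2*; -2=-1→1
ply 5, X at 2 | -1=-1→1; -2=+1→0*
ply 6: 0 is terminal -1 (O); from 7 depth 7
suppose X passes — search the same position with O to move:
pass> ply 1, O at 7 | -1=+1→6*; -2=-1→5; -5=-1→2
pass> ply 2, X at 6 | -1=-1→5*; -2=-1→4; -5=-1→1
pass> ply 3, O at 5 | -1=-1→4; -2=+1→3*; -5=+1→0
pass> ply 4, X at 3 | -1=-1→2*; -2=-1→1
pass> ply 5, O at 2 | -1=-1→1; -2=+1→0*
pass> ply 6: 0 is terminal -1 (X); from 7 depth 7
for X: play +1, pass -1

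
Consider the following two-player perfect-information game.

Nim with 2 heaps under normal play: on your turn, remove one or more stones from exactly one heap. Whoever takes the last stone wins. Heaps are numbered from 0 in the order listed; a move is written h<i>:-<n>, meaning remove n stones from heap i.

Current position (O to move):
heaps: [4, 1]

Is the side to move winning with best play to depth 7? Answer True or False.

O winning at [(4,1)]: True

[(4,1)] O move#1: h0:-1:-1/(3,1), h0:-2:-1/(2,1), h0:-3:+1/(1,1)*, h0:-4:-1/(0,1), h1:-1:-1/(4,0)
[(1,1)] X move#2: h0:-1:-1/(0,1)*, h1:-1:-1/(1,0)
[(0,1)] O move#3: h1:-1:+1/(0,0)*
[(0,0)] end (terminal -1, X#4); searched (4,1) to 7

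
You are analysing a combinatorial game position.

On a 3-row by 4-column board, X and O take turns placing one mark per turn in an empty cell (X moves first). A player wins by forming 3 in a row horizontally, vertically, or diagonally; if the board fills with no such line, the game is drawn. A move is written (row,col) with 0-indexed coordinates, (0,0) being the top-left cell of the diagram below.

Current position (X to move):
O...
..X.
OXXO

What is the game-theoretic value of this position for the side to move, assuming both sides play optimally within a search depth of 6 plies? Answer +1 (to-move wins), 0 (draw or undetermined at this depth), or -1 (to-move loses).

value(O.../..X./OXXO, X) = +1

p1 X@[O.../..X./OXXO]: (0,1)[OX../..X./OXXO]-1 (0,2)[O.X./..X./OXXO]+1* (0,3)[O..X/..X./OXXO]+1 (1,0)[O.../X.X./OXXO]+1 (1,1)[O.../.XX./OXXO]-1 (1,3)[O.../..XX/OXXO]-1
p2 O@[O.X./..X./OXXO] terminal -1; root [O.../..X./OXXO] d6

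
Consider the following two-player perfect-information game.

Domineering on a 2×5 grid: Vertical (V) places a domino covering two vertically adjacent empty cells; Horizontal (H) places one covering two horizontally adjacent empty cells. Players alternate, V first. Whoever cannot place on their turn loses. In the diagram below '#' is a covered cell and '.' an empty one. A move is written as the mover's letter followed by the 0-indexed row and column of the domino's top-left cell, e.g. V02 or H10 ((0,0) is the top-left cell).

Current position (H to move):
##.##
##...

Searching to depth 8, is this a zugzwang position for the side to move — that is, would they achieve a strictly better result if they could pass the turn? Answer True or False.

zugzwang(##.##/##..., H) = False

p1 H@[##.##/##...]: H12[##.##/####.]+1* H13[##.##/##.##]-1
p2 V@[##.##/####.] terminal -1; root [##.##/##...] d8
suppose H passes — search the same position with V to move:
pass> p1 V@[##.##/##...]: V02[#####/###..]-1*
pass> p2 H@[#####/###..]: H13[#####/#####]+1*
pass> p3 V@[#####/#####] terminal -1; root [##.##/##...] d8
for H: play +1, pass +1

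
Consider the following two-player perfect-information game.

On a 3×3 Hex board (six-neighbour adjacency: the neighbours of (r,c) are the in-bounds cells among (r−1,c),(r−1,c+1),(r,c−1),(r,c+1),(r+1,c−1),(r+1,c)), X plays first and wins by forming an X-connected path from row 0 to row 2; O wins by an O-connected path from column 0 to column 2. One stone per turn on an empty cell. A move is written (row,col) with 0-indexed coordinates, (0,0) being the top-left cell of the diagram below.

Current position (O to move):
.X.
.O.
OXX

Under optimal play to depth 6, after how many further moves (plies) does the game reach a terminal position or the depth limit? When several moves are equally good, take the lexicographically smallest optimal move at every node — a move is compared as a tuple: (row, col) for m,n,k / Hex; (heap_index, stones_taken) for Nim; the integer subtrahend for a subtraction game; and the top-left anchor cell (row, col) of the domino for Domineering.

PV length from [.X./.O./OXX]: 3 plies

p1 O@[.X./.O./OXX]: (0,0)[OX./.O./OXX]+1* (0,2)[.XO/.O./OXX]+1 (1,0)[.X./OO./OXX]+1 (1,2)[.X./.OO/OXX]+1
p2 X@[OX./.O./OXX]: (0,2)[OXX/.O./OXX]-1* (1,0)[OX./XO./OXX]-1 (1,2)[OX./.OX/OXX]-1
p3 O@[OXX/.O./OXX]: (1,0)[OXX/OO./OXX]-1 (1,2)[OXX/.OO/OXX]+1*
p4 X@[OXX/.OO/OXX] terminal -1; root [.X./.O./OXX] d6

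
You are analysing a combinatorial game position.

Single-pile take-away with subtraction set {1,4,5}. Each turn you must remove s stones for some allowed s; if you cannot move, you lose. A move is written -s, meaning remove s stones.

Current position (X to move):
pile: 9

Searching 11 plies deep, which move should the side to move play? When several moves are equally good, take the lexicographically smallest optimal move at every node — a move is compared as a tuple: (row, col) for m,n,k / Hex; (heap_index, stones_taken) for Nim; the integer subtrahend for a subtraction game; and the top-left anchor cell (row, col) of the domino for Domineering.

ply 1, X at 9 | -1=+1→8*; -4=-1→5; -5=-1→4
ply 2, O at 8 | -1=-1→7*; -4=-1→4; -5=-1→3
ply 3, X at 7 | -1=-1→6; -4=-1→3; -5=+1→2*
ply 4, O at 2 | -1=-1→1*
ply 5, X at 1 | -1=+1→0*
ply 6: 0 is terminal -1 (O); from 9 depth 11

X's best at [9]: -1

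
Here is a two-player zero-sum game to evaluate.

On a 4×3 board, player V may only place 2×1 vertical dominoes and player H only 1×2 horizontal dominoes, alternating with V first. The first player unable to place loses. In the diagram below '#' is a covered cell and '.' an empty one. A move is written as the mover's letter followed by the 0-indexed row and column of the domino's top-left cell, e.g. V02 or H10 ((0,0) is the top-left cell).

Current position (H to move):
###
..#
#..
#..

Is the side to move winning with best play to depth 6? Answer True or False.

H winning at [###/..#/#../#..]: True

ply 1, H at ###/..#/#../#.. | H10=-1→###/###/#../#..; H21=+1→###/..#/###/#..*; H31=-1→###/..#/#../###
ply 2: ###/..#/###/#.. is terminal -1 (V); from ###/..#/#../#.. depth 6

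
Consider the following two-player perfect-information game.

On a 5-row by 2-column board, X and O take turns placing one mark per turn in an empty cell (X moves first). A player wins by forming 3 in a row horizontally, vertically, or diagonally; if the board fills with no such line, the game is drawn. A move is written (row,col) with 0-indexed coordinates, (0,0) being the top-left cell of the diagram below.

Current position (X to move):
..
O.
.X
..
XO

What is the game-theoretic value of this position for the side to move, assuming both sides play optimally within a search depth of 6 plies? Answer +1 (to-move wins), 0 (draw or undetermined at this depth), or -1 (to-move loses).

p1 X@[../O./.X/../XO]: (0,0)[X./O./.X/../XO]+0 (0,1)[.X/O./.X/../XO]+0 (1,1)[../OX/.X/../XO]+1* (2,0)[../O./XX/../XO]+1 (3,0)[../O./.X/X./XO]+0 (3,1)[../O./.X/.X/XO]+0
p2 O@[../OX/.X/../XO]: (0,0)[O./OX/.X/../XO]-1* (0,1)[.O/OX/.X/../XO]-1 (2,0)[../OX/OX/../XO]-1 (3,0)[../OX/.X/O./XO]-1 (3,1)[../OX/.X/.O/XO]-1
p3 X@[O./OX/.X/../XO]: (0,1)[OX/OX/.X/../XO]+1* (2,0)[O./OX/XX/../XO]+1 (3,0)[O./OX/.X/X./XO]-1 (3,1)[O./OX/.X/.X/XO]+1
p4 O@[OX/OX/.X/../XO] terminal -1; root [../O./.X/../XO] d6

value(../O./.X/../XO, X) = +1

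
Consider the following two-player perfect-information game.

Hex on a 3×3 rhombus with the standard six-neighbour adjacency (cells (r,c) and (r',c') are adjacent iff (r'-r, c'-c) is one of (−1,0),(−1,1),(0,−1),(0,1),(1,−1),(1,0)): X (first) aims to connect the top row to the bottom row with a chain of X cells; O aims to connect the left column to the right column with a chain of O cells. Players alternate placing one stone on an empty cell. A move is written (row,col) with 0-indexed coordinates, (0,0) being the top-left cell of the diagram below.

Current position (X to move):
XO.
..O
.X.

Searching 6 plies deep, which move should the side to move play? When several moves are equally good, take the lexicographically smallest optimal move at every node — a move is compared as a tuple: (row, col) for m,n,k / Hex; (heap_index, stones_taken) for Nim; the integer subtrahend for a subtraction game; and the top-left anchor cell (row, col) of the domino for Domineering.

ply 1, X at XO./..O/.X. | (0,2)=-1→XOX/..O/.X.; (1,0)=+1→XO./X.O/.X.*; (1,1)=+1→XO./.XO/.X.; (2,0)=-1→XO./..O/XX.; (2,2)=-1→XO./..O/.XX
ply 2, O at XO./X.O/.X. | (0,2)=-1→XOO/X.O/.X.*; (1,1)=-1→XO./XOO/.X.; (2,0)=-1→XO./X.O/OX.; (2,2)=-1→XO./X.O/.XO
ply 3, X at XOO/X.O/.X. | (1,1)=+1→XOO/XXO/.X.*; (2,0)=+1→XOO/X.O/XX.; (2,2)=+1→XOO/X.O/.XX
ply 4: XOO/XXO/.X. is terminal -1 (O); from XO./..O/.X. depth 6

X's best at [XO./..O/.X.]: (1,0)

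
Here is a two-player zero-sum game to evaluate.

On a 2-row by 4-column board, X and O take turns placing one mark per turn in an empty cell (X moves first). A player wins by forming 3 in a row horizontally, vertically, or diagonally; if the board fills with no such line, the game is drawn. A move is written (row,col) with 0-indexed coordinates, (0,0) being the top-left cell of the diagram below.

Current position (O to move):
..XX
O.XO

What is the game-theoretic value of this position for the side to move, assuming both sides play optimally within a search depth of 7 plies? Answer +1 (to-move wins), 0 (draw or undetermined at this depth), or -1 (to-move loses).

value(..XX/O.XO, O) = 0

[..XX/O.XO] O move#1: (0,0):-1/O.XX/O.XO, (0,1):+0/.OXX/O.XO*, (1,1):-1/..XX/OOXO
[.OXX/O.XO] X move#2: (0,0):+0/XOXX/O.XO*, (1,1):+0/.OXX/OXXO
[XOXX/O.XO] O move#3: (1,1):+0/XOXX/OOXO*
[XOXX/OOXO] end (terminal +0, X#4); searched ..XX/O.XO to 7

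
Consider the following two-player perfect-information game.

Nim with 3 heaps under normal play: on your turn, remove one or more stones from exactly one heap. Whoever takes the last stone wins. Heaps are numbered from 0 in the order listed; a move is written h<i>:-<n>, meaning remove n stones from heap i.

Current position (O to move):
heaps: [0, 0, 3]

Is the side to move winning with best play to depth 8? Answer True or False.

p1 O@[(0,0,3)]: h2:-1[(0,0,2)]-1 h2:-2[(0,0,1)]-1 h2:-3[(0,0,0)]+1*
p2 X@[(0,0,0)] terminal -1; root [(0,0,3)] d8

O winning at [(0,0,3)]: True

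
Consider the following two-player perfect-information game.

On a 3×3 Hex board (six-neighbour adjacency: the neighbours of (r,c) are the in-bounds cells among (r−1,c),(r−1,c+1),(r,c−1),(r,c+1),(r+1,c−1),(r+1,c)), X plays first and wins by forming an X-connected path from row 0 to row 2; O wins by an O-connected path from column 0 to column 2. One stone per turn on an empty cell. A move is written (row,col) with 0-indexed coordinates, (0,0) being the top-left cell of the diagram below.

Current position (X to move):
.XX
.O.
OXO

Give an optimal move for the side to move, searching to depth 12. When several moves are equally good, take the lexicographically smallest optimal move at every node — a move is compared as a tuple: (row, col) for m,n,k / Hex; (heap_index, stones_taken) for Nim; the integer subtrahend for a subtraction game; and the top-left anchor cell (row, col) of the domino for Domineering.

X's best at [.XX/.O./OXO]: (1,2)

ply 1, X at .XX/.O./OXO | (0,0)=-1→XXX/.O./OXO; (1,0)=-1→.XX/XO./OXO; (1,2)=+1→.XX/.OX/OXO*
ply 2: .XX/.OX/OXO is terminal -1 (O); from .XX/.O./OXO depth 12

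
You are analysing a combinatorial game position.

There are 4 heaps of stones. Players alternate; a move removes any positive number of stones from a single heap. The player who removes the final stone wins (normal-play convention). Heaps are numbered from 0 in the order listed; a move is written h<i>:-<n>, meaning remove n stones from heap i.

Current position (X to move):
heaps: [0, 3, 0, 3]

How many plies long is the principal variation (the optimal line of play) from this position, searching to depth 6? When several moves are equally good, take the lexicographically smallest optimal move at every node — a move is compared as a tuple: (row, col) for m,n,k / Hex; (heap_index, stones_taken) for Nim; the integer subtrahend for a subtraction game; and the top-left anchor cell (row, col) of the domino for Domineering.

PV length from [(0,3,0,3)]: 6 plies

ply 1, X at (0,3,0,3) | h1:-1=-1→(0,2,0,3)*; h1:-2=-1→(0,1,0,3); h1:-3=-1→(0,0,0,3); h3:-1=-1→(0,3,0,2); h3:-2=-1→(0,3,0,1); h3:-3=-1→(0,3,0,0)
ply 2, O at (0,2,0,3) | h1:-1=-1→(0,1,0,3); h1:-2=-1→(0,0,0,3); h3:-1=+1→(0,2,0,2)*; h3:-2=-1→(0,2,0,1); h3:-3=-1→(0,2,0,0)
ply 3, X at (0,2,0,2) | h1:-1=-1→(0,1,0,2)*; h1:-2=-1→(0,0,0,2); h3:-1=-1→(0,2,0,1); h3:-2=-1→(0,2,0,0)
ply 4, O at (0,1,0,2) | h1:-1=-1→(0,0,0,2); h3:-1=+1→(0,1,0,1)*; h3:-2=-1→(0,1,0,0)
ply 5, X at (0,1,0,1) | h1:-1=-1→(0,0,0,1)*; h3:-1=-1→(0,1,0,0)
ply 6, O at (0,0,0,1) | h3:-1=+1→(0,0,0,0)*
ply 7: (0,0,0,0) is terminal -1 (X); from (0,3,0,3) depth 6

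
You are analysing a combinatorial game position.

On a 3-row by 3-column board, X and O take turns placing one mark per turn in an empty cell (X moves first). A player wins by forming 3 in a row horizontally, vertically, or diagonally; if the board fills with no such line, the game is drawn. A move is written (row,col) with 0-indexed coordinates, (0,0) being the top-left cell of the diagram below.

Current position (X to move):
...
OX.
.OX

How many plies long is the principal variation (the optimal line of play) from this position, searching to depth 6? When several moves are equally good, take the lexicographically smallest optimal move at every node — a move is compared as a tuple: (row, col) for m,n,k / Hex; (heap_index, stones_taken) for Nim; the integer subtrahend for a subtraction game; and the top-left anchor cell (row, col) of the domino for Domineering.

PV length from [.../OX./.OX]: 1 ply

p1 X@[.../OX./.OX]: (0,0)[X../OX./.OX]+1* (0,1)[.X./OX./.OX]+0 (0,2)[..X/OX./.OX]+1 (1,2)[.../OXX/.OX]+1 (2,0)[.../OX./XOX]+1
p2 O@[X../OX./.OX] terminal -1; root [.../OX./.OX] d6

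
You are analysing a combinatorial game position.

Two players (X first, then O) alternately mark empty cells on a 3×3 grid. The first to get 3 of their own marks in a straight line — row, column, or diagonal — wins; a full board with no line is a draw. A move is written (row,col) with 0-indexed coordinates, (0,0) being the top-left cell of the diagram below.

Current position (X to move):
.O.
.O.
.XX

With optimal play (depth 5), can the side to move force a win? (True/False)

X winning at [.O./.O./.XX]: True

p1 X@[.O./.O./.XX]: (0,0)[XO./.O./.XX]+0 (0,2)[.OX/.O./.XX]+1* (1,0)[.O./XO./.XX]+0 (1,2)[.O./.OX/.XX]+1 (2,0)[.O./.O./XXX]+1
p2 O@[.OX/.O./.XX]: (0,0)[OOX/.O./.XX]-1* (1,0)[.OX/OO./.XX]-1 (1,2)[.OX/.OO/.XX]-1 (2,0)[.OX/.O./OXX]-1
p3 X@[OOX/.O./.XX]: (1,0)[OOX/XO./.XX]+1* (1,2)[OOX/.OX/.XX]+1 (2,0)[OOX/.O./XXX]+1
p4 O@[OOX/XO./.XX]: (1,2)[OOX/XOO/.XX]-1* (2,0)[OOX/XO./OXX]-1
p5 X@[OOX/XOO/.XX]: (2,0)[OOX/XOO/XXX]+1*
p6 O@[OOX/XOO/XXX] terminal -1; root [.O./.O./.XX] d5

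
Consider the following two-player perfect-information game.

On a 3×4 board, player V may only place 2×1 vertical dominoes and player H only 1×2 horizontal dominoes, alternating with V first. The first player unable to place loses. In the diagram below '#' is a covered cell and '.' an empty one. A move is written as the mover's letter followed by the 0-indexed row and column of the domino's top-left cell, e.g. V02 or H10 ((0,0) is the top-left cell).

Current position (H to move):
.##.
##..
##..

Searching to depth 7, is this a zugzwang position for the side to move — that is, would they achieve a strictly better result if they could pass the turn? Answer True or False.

[.##./##../##..] H move#1: H12:+1/.##./####/##..*, H22:-1/.##./##../####
[.##./####/##..] end (terminal -1, V#2); searched .##./##../##.. to 7
pass branch (V moves first from the same position):
  | [.##./##../##..] V move#1: V03:-1/.###/##.#/##.., V12:+1/.##./###./###.*, V13:+1/.##./##.#/##.#
  | [.##./###./###.] end (terminal -1, H#2); searched .##./##../##.. to 7
H moving scores +1; H passing scores -1

zugzwang(.##./##../##.., H) = False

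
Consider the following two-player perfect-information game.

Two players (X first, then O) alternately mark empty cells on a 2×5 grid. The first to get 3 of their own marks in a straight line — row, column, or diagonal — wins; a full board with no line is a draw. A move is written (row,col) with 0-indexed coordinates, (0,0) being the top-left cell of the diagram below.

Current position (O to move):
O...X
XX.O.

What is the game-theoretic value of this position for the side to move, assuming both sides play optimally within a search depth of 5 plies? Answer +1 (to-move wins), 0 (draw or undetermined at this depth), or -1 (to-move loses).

value(O...X/XX.O., O) = 0

[O...X/XX.O.] O move#1: (0,1):-1/OO..X/XX.O., (0,2):-1/O.O.X/XX.O., (0,3):-1/O..OX/XX.O., (1,2):+0/O...X/XXOO.*, (1,4):-1/O...X/XX.OO
[O...X/XXOO.] X move#2: (0,1):-1/OX..X/XXOO., (0,2):-1/O.X.X/XXOO., (0,3):-1/O..XX/XXOO., (1,4):+0/O...X/XXOOX*
[O...X/XXOOX] O move#3: (0,1):+0/OO..X/XXOOX*, (0,2):+0/O.O.X/XXOOX, (0,3):+0/O..OX/XXOOX
[OO..X/XXOOX] X move#4: (0,2):+0/OOX.X/XXOOX*, (0,3):-1/OO.XX/XXOOX
[OOX.X/XXOOX] O move#5: (0,3):+0/OOXOX/XXOOX*
[OOXOX/XXOOX] end (terminal +0, X#6); searched O...X/XX.O. to 5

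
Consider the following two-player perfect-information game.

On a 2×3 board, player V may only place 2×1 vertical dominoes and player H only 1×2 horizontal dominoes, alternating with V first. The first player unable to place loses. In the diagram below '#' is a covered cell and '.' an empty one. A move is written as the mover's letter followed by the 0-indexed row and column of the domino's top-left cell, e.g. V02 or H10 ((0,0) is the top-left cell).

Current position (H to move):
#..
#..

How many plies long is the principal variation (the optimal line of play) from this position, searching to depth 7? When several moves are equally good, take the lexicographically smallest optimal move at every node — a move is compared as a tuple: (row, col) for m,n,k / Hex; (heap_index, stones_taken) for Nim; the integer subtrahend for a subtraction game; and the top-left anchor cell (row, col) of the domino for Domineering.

p1 H@[#../#..]: H01[###/#..]+1* H11[#../###]+1
p2 V@[###/#..] terminal -1; root [#../#..] d7

PV length from [#../#..]: 1 ply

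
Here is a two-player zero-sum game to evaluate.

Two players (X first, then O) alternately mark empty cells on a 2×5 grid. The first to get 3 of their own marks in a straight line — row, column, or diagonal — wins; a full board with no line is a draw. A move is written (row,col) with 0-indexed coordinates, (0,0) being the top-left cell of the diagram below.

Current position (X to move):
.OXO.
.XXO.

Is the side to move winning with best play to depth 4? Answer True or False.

ply 1, X at .OXO./.XXO. | (0,0)=+0→XOXO./.XXO.; (0,4)=+0→.OXOX/.XXO.; (1,0)=+1→.OXO./XXXO.*; (1,4)=+0→.OXO./.XXOX
ply 2: .OXO./XXXO. is terminal -1 (O); from .OXO./.XXO. depth 4

X winning at [.OXO./.XXO.]: True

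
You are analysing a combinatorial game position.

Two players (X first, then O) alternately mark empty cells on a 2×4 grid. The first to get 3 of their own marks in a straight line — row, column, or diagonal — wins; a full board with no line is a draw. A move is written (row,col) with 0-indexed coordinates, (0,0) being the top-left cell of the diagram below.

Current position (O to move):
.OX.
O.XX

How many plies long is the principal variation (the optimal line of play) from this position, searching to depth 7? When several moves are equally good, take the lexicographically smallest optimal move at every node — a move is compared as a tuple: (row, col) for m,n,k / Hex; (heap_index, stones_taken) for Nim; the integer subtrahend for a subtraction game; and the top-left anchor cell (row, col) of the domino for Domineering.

PV length from [.OX./O.XX]: 3 plies

ply 1, O at .OX./O.XX | (0,0)=-1→OOX./O.XX; (0,3)=-1→.OXO/O.XX; (1,1)=+0→.OX./OOXX*
ply 2, X at .OX./OOXX | (0,0)=+0→XOX./OOXX*; (0,3)=+0→.OXX/OOXX
ply 3, O at XOX./OOXX | (0,3)=+0→XOXO/OOXX*
ply 4: XOXO/OOXX is terminal +0 (X); from .OX./O.XX depth 7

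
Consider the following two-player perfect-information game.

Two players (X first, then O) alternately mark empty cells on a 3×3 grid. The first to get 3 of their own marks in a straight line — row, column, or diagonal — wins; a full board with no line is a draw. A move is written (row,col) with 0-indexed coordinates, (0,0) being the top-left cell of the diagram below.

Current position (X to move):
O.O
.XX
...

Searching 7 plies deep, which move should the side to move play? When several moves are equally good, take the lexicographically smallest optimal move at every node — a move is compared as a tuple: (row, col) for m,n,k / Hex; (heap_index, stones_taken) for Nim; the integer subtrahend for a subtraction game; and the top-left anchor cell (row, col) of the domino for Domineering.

X's best at [O.O/.XX/...]: (0,1)

[O.O/.XX/...] X move#1: (0,1):+1/OXO/.XX/...*, (1,0):+1/O.O/XXX/..., (2,0):-1/O.O/.XX/X.., (2,1):-1/O.O/.XX/.X., (2,2):-1/O.O/.XX/..X
[OXO/.XX/...] O move#2: (1,0):-1/OXO/OXX/...*, (2,0):-1/OXO/.XX/O.., (2,1):-1/OXO/.XX/.O., (2,2):-1/OXO/.XX/..O
[OXO/OXX/...] X move#3: (2,0):+0/OXO/OXX/X.., (2,1):+1/OXO/OXX/.X.*, (2,2):-1/OXO/OXX/..X
[OXO/OXX/.X.] end (terminal -1, O#4); searched O.O/.XX/... to 7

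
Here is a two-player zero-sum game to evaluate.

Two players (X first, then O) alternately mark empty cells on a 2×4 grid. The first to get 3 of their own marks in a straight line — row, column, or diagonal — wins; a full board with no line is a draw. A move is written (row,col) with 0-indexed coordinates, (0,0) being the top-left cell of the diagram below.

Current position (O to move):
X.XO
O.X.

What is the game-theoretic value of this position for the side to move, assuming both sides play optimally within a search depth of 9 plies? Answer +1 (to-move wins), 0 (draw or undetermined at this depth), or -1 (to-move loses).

value(X.XO/O.X., O) = 0

p1 O@[X.XO/O.X.]: (0,1)[XOXO/O.X.]+0* (1,1)[X.XO/OOX.]-1 (1,3)[X.XO/O.XO]-1
p2 X@[XOXO/O.X.]: (1,1)[XOXO/OXX.]+0* (1,3)[XOXO/O.XX]+0
p3 O@[XOXO/OXX.]: (1,3)[XOXO/OXXO]+0*
p4 X@[XOXO/OXXO] terminal +0; root [X.XO/O.X.] d9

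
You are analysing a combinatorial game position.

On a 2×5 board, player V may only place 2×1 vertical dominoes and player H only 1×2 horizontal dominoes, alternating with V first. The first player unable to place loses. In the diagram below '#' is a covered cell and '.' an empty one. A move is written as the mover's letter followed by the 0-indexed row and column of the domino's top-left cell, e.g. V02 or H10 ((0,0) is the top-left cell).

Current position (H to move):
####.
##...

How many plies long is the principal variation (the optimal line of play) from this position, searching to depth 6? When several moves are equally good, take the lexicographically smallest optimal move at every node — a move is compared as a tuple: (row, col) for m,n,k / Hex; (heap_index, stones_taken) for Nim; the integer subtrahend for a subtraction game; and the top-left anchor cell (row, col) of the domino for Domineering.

PV length from [####./##...]: 1 ply

ply 1, H at ####./##... | H12=-1→####./####.; H13=+1→####./##.##*
ply 2: ####./##.## is terminal -1 (V); from ####./##... depth 6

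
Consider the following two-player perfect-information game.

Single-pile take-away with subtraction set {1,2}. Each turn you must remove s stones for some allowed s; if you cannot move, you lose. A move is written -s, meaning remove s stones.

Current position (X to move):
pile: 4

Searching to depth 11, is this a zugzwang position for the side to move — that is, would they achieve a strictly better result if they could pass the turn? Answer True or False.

zugzwang(4, X) = False

ply 1, X at 4 | -1=+1→3*; -2=-1→2
ply 2, O at 3 | -1=-1→2*; -2=-1→1
ply 3, X at 2 | -1=-1→1; -2=+1→0*
ply 4: 0 is terminal -1 (O); from 4 depth 11
pass branch (O moves first from the same position):
  | ply 1, O at 4 | -1=+1→3*; -2=-1→2
  | ply 2, X at 3 | -1=-1→2*; -2=-1→1
  | ply 3, O at 2 | -1=-1→1; -2=+1→0*
  | ply 4: 0 is terminal -1 (X); from 4 depth 11
X moving scores +1; X passing scores -1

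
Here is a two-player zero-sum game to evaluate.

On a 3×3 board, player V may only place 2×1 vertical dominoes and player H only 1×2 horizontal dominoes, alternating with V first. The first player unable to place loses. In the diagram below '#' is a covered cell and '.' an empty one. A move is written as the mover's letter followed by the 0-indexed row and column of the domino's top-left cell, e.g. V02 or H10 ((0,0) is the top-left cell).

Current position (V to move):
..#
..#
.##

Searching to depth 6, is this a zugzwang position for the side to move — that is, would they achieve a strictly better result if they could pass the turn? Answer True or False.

[..#/..#/.##] V move#1: V00:+1/#.#/#.#/.##*, V01:+1/.##/.##/.##, V10:-1/..#/#.#/###
[#.#/#.#/.##] end (terminal -1, H#2); searched ..#/..#/.## to 6
pass branch (H moves first from the same position):
  | [..#/..#/.##] H move#1: H00:-1/###/..#/.##, H10:+1/..#/###/.##*
  | [..#/###/.##] end (terminal -1, V#2); searched ..#/..#/.## to 6
V moving scores +1; V passing scores -1

zugzwang(..#/..#/.##, V) = False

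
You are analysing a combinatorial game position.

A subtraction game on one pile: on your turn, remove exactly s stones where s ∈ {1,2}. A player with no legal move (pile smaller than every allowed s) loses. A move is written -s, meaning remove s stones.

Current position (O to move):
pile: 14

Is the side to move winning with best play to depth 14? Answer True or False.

[14] O move#1: -1:-1/13, -2:+1/12*
[12] X move#2: -1:-1/11*, -2:-1/10
[11] O move#3: -1:-1/10, -2:+1/9*
[9] X move#4: -1:-1/8*, -2:-1/7
[8] O move#5: -1:-1/7, -2:+1/6*
[6] X move#6: -1:-1/5*, -2:-1/4
[5] O move#7: -1:-1/4, -2:+1/3*
[3] X move#8: -1:-1/2*, -2:-1/1
[2] O move#9: -1:-1/1, -2:+1/0*
[0] end (terminal -1, X#10); searched 14 to 14

O winning at [14]: True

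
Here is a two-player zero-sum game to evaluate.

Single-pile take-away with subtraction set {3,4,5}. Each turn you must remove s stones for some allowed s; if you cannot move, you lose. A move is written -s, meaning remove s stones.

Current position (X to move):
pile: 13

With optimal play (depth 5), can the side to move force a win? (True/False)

X winning at [13]: True

ply 1, X at 13 | -3=+1→10*; -4=+1→9; -5=+1→8
ply 2, O at 10 | -3=-1→7*; -4=-1→6; -5=-1→5
ply 3, X at 7 | -3=-1→4; -4=-1→3; -5=+1→2*
ply 4: 2 is terminal -1 (O); from 13 depth 5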